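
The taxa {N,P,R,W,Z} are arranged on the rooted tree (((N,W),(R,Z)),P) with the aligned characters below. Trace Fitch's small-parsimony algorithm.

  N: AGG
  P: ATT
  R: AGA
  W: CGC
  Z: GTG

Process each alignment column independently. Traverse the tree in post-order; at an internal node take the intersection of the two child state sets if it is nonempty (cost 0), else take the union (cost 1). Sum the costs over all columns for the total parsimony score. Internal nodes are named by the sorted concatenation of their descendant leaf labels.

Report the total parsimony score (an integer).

7

NW@0: {A} ∪ {C} = {A,C} (union, +1)
RZ@0: {A} ∪ {G} = {A,G} (union, +1)
NRWZ@0: {A,C} ∩ {A,G} = {A} (intersection, +0)
NPRWZ@0: {A} ∩ {A} = {A} (intersection, +0)
NW@1: {G} ∩ {G} = {G} (intersection, +0)
RZ@1: {G} ∪ {T} = {G,T} (union, +1)
NRWZ@1: {G} ∩ {G,T} = {G} (intersection, +0)
NPRWZ@1: {G} ∪ {T} = {G,T} (union, +1)
NW@2: {G} ∪ {C} = {C,G} (union, +1)
RZ@2: {A} ∪ {G} = {A,G} (union, +1)
NRWZ@2: {C,G} ∩ {A,G} = {G} (intersection, +0)
NPRWZ@2: {G} ∪ {T} = {G,T} (union, +1)
per-site changes: [2, 2, 3]; total = 7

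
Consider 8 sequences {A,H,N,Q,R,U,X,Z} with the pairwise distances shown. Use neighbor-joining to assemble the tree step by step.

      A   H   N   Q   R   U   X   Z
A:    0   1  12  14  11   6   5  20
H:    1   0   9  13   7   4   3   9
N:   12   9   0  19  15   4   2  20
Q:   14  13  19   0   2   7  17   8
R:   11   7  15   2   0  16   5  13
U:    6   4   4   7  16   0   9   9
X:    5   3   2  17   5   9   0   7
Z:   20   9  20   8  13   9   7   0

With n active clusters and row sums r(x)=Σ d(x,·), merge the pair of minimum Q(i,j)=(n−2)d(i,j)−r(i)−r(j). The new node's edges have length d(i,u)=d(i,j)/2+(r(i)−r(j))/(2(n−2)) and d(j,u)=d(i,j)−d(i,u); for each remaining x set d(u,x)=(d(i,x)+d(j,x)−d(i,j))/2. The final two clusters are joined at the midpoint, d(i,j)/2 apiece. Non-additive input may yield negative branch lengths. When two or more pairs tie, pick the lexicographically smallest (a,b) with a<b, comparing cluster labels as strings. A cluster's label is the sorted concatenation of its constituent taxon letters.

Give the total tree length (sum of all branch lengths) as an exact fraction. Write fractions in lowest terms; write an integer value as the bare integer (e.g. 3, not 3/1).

833/32

iteration 1: select Q,R (d=2, Q=-137); attach at lengths (23/12, 1/12); label the merged cluster QR
  updated: d(A,QR)=23/2, d(H,QR)=9, d(N,QR)=16, d(QR,U)=21/2, d(QR,X)=10, d(QR,Z)=19/2
iteration 2: select QR,Z (d=19/2, Q=-187/2); attach at lengths (79/20, 111/20); label the merged cluster QRZ
  updated: d(A,QRZ)=11, d(H,QRZ)=17/4, d(N,QRZ)=53/4, d(QRZ,U)=5, d(QRZ,X)=15/4
iteration 3: select N,X (d=2, Q=-55); attach at lengths (51/16, -19/16); label the merged cluster NX
  updated: d(A,NX)=15/2, d(H,NX)=5, d(NX,QRZ)=15/2, d(NX,U)=11/2
iteration 4: select A,H (d=1, Q=-147/4); attach at lengths (19/8, -11/8); label the merged cluster AH
  updated: d(AH,NX)=23/4, d(AH,QRZ)=57/8, d(AH,U)=9/2
iteration 5: select AH,NX (d=23/4, Q=-197/8); attach at lengths (81/32, 103/32); label the merged cluster AHNX
  updated: d(AHNX,QRZ)=71/16, d(AHNX,U)=17/8
iteration 6: select AHNX,QRZ (d=71/16, Q=-185/16); attach at lengths (25/32, 117/32); label the merged cluster AHNQRXZ
  updated: d(AHNQRXZ,U)=43/32
iteration 7: select AHNQRXZ,U (d=43/32); attach at lengths (43/64, 43/64); label the merged cluster AHNQRUXZ
final tree: ((((A:19/8,H:-11/8):81/32,(N:51/16,X:-19/16):103/32):25/32,((Q:23/12,R:1/12):79/20,Z:111/20):117/32):43/64,U:43/64)
total length: 833/32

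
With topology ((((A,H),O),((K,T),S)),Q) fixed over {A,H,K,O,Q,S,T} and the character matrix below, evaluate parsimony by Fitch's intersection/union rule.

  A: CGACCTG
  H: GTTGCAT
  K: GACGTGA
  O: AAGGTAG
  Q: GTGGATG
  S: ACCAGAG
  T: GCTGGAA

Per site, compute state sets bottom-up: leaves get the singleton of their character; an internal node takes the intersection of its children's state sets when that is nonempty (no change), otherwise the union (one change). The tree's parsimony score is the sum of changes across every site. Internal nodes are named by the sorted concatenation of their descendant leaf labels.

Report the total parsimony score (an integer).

site 0, node AH: A={C} ∪ H={G} → {C,G} (+1)
site 0, node AHO: AH={C,G} ∪ O={A} → {A,C,G} (+1)
site 0, node KT: K={G} ∩ T={G} → {G} (+0)
site 0, node KST: KT={G} ∪ S={A} → {A,G} (+1)
site 0, node AHKOST: AHO={A,C,G} ∩ KST={A,G} → {A,G} (+0)
site 0, node AHKOQST: AHKOST={A,G} ∩ Q={G} → {G} (+0)
site 1, node AH: A={G} ∪ H={T} → {G,T} (+1)
site 1, node AHO: AH={G,T} ∪ O={A} → {A,G,T} (+1)
site 1, node KT: K={A} ∪ T={C} → {A,C} (+1)
site 1, node KST: KT={A,C} ∩ S={C} → {C} (+0)
site 1, node AHKOST: AHO={A,G,T} ∪ KST={C} → {A,C,G,T} (+1)
site 1, node AHKOQST: AHKOST={A,C,G,T} ∩ Q={T} → {T} (+0)
site 2, node AH: A={A} ∪ H={T} → {A,T} (+1)
site 2, node AHO: AH={A,T} ∪ O={G} → {A,G,T} (+1)
site 2, node KT: K={C} ∪ T={T} → {C,T} (+1)
site 2, node KST: KT={C,T} ∩ S={C} → {C} (+0)
site 2, node AHKOST: AHO={A,G,T} ∪ KST={C} → {A,C,G,T} (+1)
site 2, node AHKOQST: AHKOST={A,C,G,T} ∩ Q={G} → {G} (+0)
site 3, node AH: A={C} ∪ H={G} → {C,G} (+1)
site 3, node AHO: AH={C,G} ∩ O={G} → {G} (+0)
site 3, node KT: K={G} ∩ T={G} → {G} (+0)
site 3, node KST: KT={G} ∪ S={A} → {A,G} (+1)
site 3, node AHKOST: AHO={G} ∩ KST={A,G} → {G} (+0)
site 3, node AHKOQST: AHKOST={G} ∩ Q={G} → {G} (+0)
site 4, node AH: A={C} ∩ H={C} → {C} (+0)
site 4, node AHO: AH={C} ∪ O={T} → {C,T} (+1)
site 4, node KT: K={T} ∪ T={G} → {G,T} (+1)
site 4, node KST: KT={G,T} ∩ S={G} → {G} (+0)
site 4, node AHKOST: AHO={C,T} ∪ KST={G} → {C,G,T} (+1)
site 4, node AHKOQST: AHKOST={C,G,T} ∪ Q={A} → {A,C,G,T} (+1)
site 5, node AH: A={T} ∪ H={A} → {A,T} (+1)
site 5, node AHO: AH={A,T} ∩ O={A} → {A} (+0)
site 5, node KT: K={G} ∪ T={A} → {A,G} (+1)
site 5, node KST: KT={A,G} ∩ S={A} → {A} (+0)
site 5, node AHKOST: AHO={A} ∩ KST={A} → {A} (+0)
site 5, node AHKOQST: AHKOST={A} ∪ Q={T} → {A,T} (+1)
site 6, node AH: A={G} ∪ H={T} → {G,T} (+1)
site 6, node AHO: AH={G,T} ∩ O={G} → {G} (+0)
site 6, node KT: K={A} ∩ T={A} → {A} (+0)
site 6, node KST: KT={A} ∪ S={G} → {A,G} (+1)
site 6, node AHKOST: AHO={G} ∩ KST={A,G} → {G} (+0)
site 6, node AHKOQST: AHKOST={G} ∩ Q={G} → {G} (+0)
per-site changes: [3, 4, 4, 2, 4, 3, 2]; total = 22

22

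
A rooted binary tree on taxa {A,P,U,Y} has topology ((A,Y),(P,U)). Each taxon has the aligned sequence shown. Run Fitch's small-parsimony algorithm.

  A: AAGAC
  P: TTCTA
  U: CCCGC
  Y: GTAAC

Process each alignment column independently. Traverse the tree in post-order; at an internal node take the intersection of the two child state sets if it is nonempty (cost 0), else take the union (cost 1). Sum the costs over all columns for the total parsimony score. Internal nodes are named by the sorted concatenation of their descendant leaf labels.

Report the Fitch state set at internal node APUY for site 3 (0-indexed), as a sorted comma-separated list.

A,G,T

[col 0] AY: children A:{A}, Y:{G} ∪→ {A,G}; cost 1
[col 0] PU: children P:{T}, U:{C} ∪→ {C,T}; cost 1
[col 0] APUY: children AY:{A,G}, PU:{C,T} ∪→ {A,C,G,T}; cost 1
[col 1] AY: children A:{A}, Y:{T} ∪→ {A,T}; cost 1
[col 1] PU: children P:{T}, U:{C} ∪→ {C,T}; cost 1
[col 1] APUY: children AY:{A,T}, PU:{C,T} ∩→ {T}; cost 0
[col 2] AY: children A:{G}, Y:{A} ∪→ {A,G}; cost 1
[col 2] PU: children P:{C}, U:{C} ∩→ {C}; cost 0
[col 2] APUY: children AY:{A,G}, PU:{C} ∪→ {A,C,G}; cost 1
[col 3] AY: children A:{A}, Y:{A} ∩→ {A}; cost 0
[col 3] PU: children P:{T}, U:{G} ∪→ {G,T}; cost 1
[col 3] APUY: children AY:{A}, PU:{G,T} ∪→ {A,G,T}; cost 1
[col 4] AY: children A:{C}, Y:{C} ∩→ {C}; cost 0
[col 4] PU: children P:{A}, U:{C} ∪→ {A,C}; cost 1
[col 4] APUY: children AY:{C}, PU:{A,C} ∩→ {C}; cost 0
per-site changes: [3, 2, 2, 2, 1]; total = 10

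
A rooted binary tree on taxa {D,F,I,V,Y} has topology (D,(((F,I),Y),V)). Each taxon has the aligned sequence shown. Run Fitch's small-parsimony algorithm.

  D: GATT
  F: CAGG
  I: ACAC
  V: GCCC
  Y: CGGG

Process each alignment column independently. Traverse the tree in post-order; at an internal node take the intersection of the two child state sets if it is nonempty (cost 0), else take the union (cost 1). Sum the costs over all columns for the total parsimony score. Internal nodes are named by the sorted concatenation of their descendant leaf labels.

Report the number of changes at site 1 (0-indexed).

3

FI@0: {C} ∪ {A} = {A,C} (union, +1)
FIY@0: {A,C} ∩ {C} = {C} (intersection, +0)
FIVY@0: {C} ∪ {G} = {C,G} (union, +1)
DFIVY@0: {G} ∩ {C,G} = {G} (intersection, +0)
FI@1: {A} ∪ {C} = {A,C} (union, +1)
FIY@1: {A,C} ∪ {G} = {A,C,G} (union, +1)
FIVY@1: {A,C,G} ∩ {C} = {C} (intersection, +0)
DFIVY@1: {A} ∪ {C} = {A,C} (union, +1)
FI@2: {G} ∪ {A} = {A,G} (union, +1)
FIY@2: {A,G} ∩ {G} = {G} (intersection, +0)
FIVY@2: {G} ∪ {C} = {C,G} (union, +1)
DFIVY@2: {T} ∪ {C,G} = {C,G,T} (union, +1)
FI@3: {G} ∪ {C} = {C,G} (union, +1)
FIY@3: {C,G} ∩ {G} = {G} (intersection, +0)
FIVY@3: {G} ∪ {C} = {C,G} (union, +1)
DFIVY@3: {T} ∪ {C,G} = {C,G,T} (union, +1)
per-site changes: [2, 3, 3, 3]; total = 11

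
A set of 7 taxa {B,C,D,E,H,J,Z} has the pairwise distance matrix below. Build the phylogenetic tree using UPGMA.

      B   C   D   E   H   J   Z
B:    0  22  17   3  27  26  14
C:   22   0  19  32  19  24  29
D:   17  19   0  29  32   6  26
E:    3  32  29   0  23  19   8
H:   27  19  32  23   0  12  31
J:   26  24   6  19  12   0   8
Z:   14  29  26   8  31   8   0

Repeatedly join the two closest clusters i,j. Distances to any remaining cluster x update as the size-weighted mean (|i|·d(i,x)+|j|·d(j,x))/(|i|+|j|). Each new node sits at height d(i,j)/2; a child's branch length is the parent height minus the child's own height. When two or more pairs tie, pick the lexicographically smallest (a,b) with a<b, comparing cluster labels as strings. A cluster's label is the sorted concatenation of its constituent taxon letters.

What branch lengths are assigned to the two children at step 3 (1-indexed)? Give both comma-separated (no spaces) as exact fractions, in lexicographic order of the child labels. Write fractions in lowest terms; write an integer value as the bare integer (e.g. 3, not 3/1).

4,11/2

step 1: merge (B,E) at d=3; branch lengths B→3/2, E→3/2; new cluster BE
  updated: d(BE,C)=27, d(BE,D)=23, d(BE,H)=25, d(BE,J)=45/2, d(BE,Z)=11
step 2: merge (D,J) at d=6; branch lengths D→3, J→3; new cluster DJ
  updated: d(BE,DJ)=91/4, d(C,DJ)=43/2, d(DJ,H)=22, d(DJ,Z)=17
step 3: merge (BE,Z) at d=11; branch lengths BE→4, Z→11/2; new cluster BEZ
  updated: d(BEZ,C)=83/3, d(BEZ,DJ)=125/6, d(BEZ,H)=27
step 4: merge (C,H) at d=19; branch lengths C→19/2, H→19/2; new cluster CH
  updated: d(BEZ,CH)=82/3, d(CH,DJ)=87/4
step 5: merge (BEZ,DJ) at d=125/6; branch lengths BEZ→59/12, DJ→89/12; new cluster BDEJZ
  updated: d(BDEJZ,CH)=251/10
step 6: merge (BDEJZ,CH) at d=251/10; branch lengths BDEJZ→32/15, CH→61/20; new cluster BCDEHJZ
final tree: ((((B:3/2,E:3/2):4,Z:11/2):59/12,(D:3,J:3):89/12):32/15,(C:19/2,H:19/2):61/20)
total length: 3301/60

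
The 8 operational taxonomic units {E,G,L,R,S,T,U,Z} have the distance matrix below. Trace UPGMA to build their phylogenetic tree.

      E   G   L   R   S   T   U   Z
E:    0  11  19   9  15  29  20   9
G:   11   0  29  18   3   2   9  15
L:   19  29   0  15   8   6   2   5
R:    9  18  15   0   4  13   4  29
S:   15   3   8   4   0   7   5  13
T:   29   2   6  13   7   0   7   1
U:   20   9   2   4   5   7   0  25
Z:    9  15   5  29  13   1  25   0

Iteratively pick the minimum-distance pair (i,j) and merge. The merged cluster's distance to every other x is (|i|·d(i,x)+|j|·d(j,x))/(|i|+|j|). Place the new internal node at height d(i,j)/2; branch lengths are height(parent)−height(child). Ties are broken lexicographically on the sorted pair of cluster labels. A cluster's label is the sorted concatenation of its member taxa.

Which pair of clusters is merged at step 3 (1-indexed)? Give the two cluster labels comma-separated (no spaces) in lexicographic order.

1. join T+Z (d=1) ⇒ TZ; edges |T|=1/2, |Z|=1/2
  updated: d(E,TZ)=19, d(G,TZ)=17/2, d(L,TZ)=11/2, d(R,TZ)=21, d(S,TZ)=10, d(TZ,U)=16
2. join L+U (d=2) ⇒ LU; edges |L|=1, |U|=1
  updated: d(E,LU)=39/2, d(G,LU)=19, d(LU,R)=19/2, d(LU,S)=13/2, d(LU,TZ)=43/4
3. join G+S (d=3) ⇒ GS; edges |G|=3/2, |S|=3/2
  updated: d(E,GS)=13, d(GS,LU)=51/4, d(GS,R)=11, d(GS,TZ)=37/4
4. join E+R (d=9) ⇒ ER; edges |E|=9/2, |R|=9/2
  updated: d(ER,GS)=12, d(ER,LU)=29/2, d(ER,TZ)=20
5. join GS+TZ (d=37/4) ⇒ GSTZ; edges |GS|=25/8, |TZ|=33/8
  updated: d(ER,GSTZ)=16, d(GSTZ,LU)=47/4
6. join GSTZ+LU (d=47/4) ⇒ GLSTUZ; edges |GSTZ|=5/4, |LU|=39/8
  updated: d(ER,GLSTUZ)=31/2
7. join ER+GLSTUZ (d=31/2) ⇒ EGLRSTUZ; edges |ER|=13/4, |GLSTUZ|=15/8
final tree: ((E:9/2,R:9/2):13/4,(((G:3/2,S:3/2):25/8,(T:1/2,Z:1/2):33/8):5/4,(L:1,U:1):39/8):15/8)
total length: 67/2

G,S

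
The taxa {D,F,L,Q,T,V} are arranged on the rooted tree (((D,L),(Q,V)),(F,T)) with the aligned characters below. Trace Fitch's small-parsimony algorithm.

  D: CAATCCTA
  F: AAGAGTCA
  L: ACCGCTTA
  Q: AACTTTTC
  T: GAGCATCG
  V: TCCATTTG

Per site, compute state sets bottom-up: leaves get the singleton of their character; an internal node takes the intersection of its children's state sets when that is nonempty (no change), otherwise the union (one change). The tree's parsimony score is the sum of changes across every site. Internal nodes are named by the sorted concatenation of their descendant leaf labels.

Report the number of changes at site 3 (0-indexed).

4

site 0, node DL: D={C} ∪ L={A} → {A,C} (+1)
site 0, node QV: Q={A} ∪ V={T} → {A,T} (+1)
site 0, node DLQV: DL={A,C} ∩ QV={A,T} → {A} (+0)
site 0, node FT: F={A} ∪ T={G} → {A,G} (+1)
site 0, node DFLQTV: DLQV={A} ∩ FT={A,G} → {A} (+0)
site 1, node DL: D={A} ∪ L={C} → {A,C} (+1)
site 1, node QV: Q={A} ∪ V={C} → {A,C} (+1)
site 1, node DLQV: DL={A,C} ∩ QV={A,C} → {A,C} (+0)
site 1, node FT: F={A} ∩ T={A} → {A} (+0)
site 1, node DFLQTV: DLQV={A,C} ∩ FT={A} → {A} (+0)
site 2, node DL: D={A} ∪ L={C} → {A,C} (+1)
site 2, node QV: Q={C} ∩ V={C} → {C} (+0)
site 2, node DLQV: DL={A,C} ∩ QV={C} → {C} (+0)
site 2, node FT: F={G} ∩ T={G} → {G} (+0)
site 2, node DFLQTV: DLQV={C} ∪ FT={G} → {C,G} (+1)
site 3, node DL: D={T} ∪ L={G} → {G,T} (+1)
site 3, node QV: Q={T} ∪ V={A} → {A,T} (+1)
site 3, node DLQV: DL={G,T} ∩ QV={A,T} → {T} (+0)
site 3, node FT: F={A} ∪ T={C} → {A,C} (+1)
site 3, node DFLQTV: DLQV={T} ∪ FT={A,C} → {A,C,T} (+1)
site 4, node DL: D={C} ∩ L={C} → {C} (+0)
site 4, node QV: Q={T} ∩ V={T} → {T} (+0)
site 4, node DLQV: DL={C} ∪ QV={T} → {C,T} (+1)
site 4, node FT: F={G} ∪ T={A} → {A,G} (+1)
site 4, node DFLQTV: DLQV={C,T} ∪ FT={A,G} → {A,C,G,T} (+1)
site 5, node DL: D={C} ∪ L={T} → {C,T} (+1)
site 5, node QV: Q={T} ∩ V={T} → {T} (+0)
site 5, node DLQV: DL={C,T} ∩ QV={T} → {T} (+0)
site 5, node FT: F={T} ∩ T={T} → {T} (+0)
site 5, node DFLQTV: DLQV={T} ∩ FT={T} → {T} (+0)
site 6, node DL: D={T} ∩ L={T} → {T} (+0)
site 6, node QV: Q={T} ∩ V={T} → {T} (+0)
site 6, node DLQV: DL={T} ∩ QV={T} → {T} (+0)
site 6, node FT: F={C} ∩ T={C} → {C} (+0)
site 6, node DFLQTV: DLQV={T} ∪ FT={C} → {C,T} (+1)
site 7, node DL: D={A} ∩ L={A} → {A} (+0)
site 7, node QV: Q={C} ∪ V={G} → {C,G} (+1)
site 7, node DLQV: DL={A} ∪ QV={C,G} → {A,C,G} (+1)
site 7, node FT: F={A} ∪ T={G} → {A,G} (+1)
site 7, node DFLQTV: DLQV={A,C,G} ∩ FT={A,G} → {A,G} (+0)
per-site changes: [3, 2, 2, 4, 3, 1, 1, 3]; total = 19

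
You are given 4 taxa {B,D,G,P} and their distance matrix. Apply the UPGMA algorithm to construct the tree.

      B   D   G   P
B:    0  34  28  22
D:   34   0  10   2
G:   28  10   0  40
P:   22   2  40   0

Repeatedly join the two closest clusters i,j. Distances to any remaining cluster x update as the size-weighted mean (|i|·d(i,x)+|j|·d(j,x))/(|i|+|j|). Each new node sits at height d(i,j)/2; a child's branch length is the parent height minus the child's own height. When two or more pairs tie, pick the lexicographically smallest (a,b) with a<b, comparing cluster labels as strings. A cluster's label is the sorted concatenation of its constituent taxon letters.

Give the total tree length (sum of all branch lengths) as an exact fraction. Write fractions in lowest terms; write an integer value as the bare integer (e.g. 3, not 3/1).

83/2

step 1: merge (D,P) at d=2; branch lengths D→1, P→1; new cluster DP
  updated: d(B,DP)=28, d(DP,G)=25
step 2: merge (DP,G) at d=25; branch lengths DP→23/2, G→25/2; new cluster DGP
  updated: d(B,DGP)=28
step 3: merge (B,DGP) at d=28; branch lengths B→14, DGP→3/2; new cluster BDGP
final tree: (B:14,((D:1,P:1):23/2,G:25/2):3/2)
total length: 83/2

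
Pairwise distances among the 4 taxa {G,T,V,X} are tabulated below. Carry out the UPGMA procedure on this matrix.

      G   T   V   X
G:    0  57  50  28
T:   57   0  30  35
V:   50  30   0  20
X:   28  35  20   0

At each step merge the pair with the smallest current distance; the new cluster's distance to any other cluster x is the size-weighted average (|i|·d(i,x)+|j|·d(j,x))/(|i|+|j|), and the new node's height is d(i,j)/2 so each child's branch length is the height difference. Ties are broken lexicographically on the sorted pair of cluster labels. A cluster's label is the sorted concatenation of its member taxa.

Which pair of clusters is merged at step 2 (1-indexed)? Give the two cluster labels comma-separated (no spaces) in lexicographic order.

1. join V+X (d=20) ⇒ VX; edges |V|=10, |X|=10
  updated: d(G,VX)=39, d(T,VX)=65/2
2. join T+VX (d=65/2) ⇒ TVX; edges |T|=65/4, |VX|=25/4
  updated: d(G,TVX)=45
3. join G+TVX (d=45) ⇒ GTVX; edges |G|=45/2, |TVX|=25/4
final tree: (G:45/2,(T:65/4,(V:10,X:10):25/4):25/4)
total length: 285/4

T,VX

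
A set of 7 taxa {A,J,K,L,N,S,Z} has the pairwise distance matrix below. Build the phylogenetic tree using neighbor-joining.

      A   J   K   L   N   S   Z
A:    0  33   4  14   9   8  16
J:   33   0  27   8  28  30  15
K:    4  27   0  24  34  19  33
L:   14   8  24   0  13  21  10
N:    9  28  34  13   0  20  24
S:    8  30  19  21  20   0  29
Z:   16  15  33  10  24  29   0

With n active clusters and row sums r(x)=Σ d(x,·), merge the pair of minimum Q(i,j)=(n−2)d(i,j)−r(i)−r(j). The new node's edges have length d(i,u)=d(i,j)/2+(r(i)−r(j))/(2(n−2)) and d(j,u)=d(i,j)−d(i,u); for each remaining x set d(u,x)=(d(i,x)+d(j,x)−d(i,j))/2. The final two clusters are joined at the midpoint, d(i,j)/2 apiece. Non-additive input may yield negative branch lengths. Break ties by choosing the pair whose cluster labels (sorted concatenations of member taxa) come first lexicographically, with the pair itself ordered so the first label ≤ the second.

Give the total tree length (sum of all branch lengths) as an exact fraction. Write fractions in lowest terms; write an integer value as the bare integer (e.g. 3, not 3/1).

1. join A+K (d=4, Q=-205) ⇒ AK; edges |A|=-37/10, |K|=77/10
  updated: d(AK,J)=28, d(AK,L)=17, d(AK,N)=39/2, d(AK,S)=23/2, d(AK,Z)=45/2
2. join AK+S (d=23/2, Q=-164) ⇒ AKS; edges |AK|=33/8, |S|=59/8
  updated: d(AKS,J)=93/4, d(AKS,L)=53/4, d(AKS,N)=14, d(AKS,Z)=20
3. join AKS+N (d=14, Q=-215/2) ⇒ AKNS; edges |AKS|=67/12, |N|=101/12
  updated: d(AKNS,J)=149/8, d(AKNS,L)=49/8, d(AKNS,Z)=15
4. join AKNS+L (d=49/8, Q=-413/8) ⇒ AKLNS; edges |AKNS|=223/32, |L|=-27/32
  updated: d(AKLNS,J)=41/4, d(AKLNS,Z)=151/16
5. join AKLNS+J (d=41/4, Q=-555/16) ⇒ AJKLNS; edges |AKLNS|=75/32, |J|=253/32
  updated: d(AJKLNS,Z)=227/32
6. join AJKLNS+Z (d=227/32) ⇒ AJKLNSZ; edges |AJKLNS|=227/64, |Z|=227/64
final tree: ((((((A:-37/10,K:77/10):33/8,S:59/8):67/12,N:101/12):223/32,L:-27/32):75/32,J:253/32):227/64,Z:227/64)
total length: 1695/32

1695/32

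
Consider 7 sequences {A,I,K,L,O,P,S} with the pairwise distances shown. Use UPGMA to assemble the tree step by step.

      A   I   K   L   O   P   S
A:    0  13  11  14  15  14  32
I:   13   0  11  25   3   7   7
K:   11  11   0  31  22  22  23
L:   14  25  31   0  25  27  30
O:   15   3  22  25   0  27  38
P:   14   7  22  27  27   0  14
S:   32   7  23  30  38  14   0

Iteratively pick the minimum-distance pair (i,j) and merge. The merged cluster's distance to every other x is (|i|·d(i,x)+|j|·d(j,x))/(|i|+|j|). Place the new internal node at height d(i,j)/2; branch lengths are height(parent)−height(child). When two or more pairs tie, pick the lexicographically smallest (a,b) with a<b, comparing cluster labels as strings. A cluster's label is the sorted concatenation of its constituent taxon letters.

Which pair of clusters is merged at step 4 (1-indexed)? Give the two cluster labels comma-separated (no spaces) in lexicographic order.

iteration 1: select I,O (d=3); attach at lengths (3/2, 3/2); label the merged cluster IO
  updated: d(A,IO)=14, d(IO,K)=33/2, d(IO,L)=25, d(IO,P)=17, d(IO,S)=45/2
iteration 2: select A,K (d=11); attach at lengths (11/2, 11/2); label the merged cluster AK
  updated: d(AK,IO)=61/4, d(AK,L)=45/2, d(AK,P)=18, d(AK,S)=55/2
iteration 3: select P,S (d=14); attach at lengths (7, 7); label the merged cluster PS
  updated: d(AK,PS)=91/4, d(IO,PS)=79/4, d(L,PS)=57/2
iteration 4: select AK,IO (d=61/4); attach at lengths (17/8, 49/8); label the merged cluster AIKO
  updated: d(AIKO,L)=95/4, d(AIKO,PS)=85/4
iteration 5: select AIKO,PS (d=85/4); attach at lengths (3, 29/8); label the merged cluster AIKOPS
  updated: d(AIKOPS,L)=76/3
iteration 6: select AIKOPS,L (d=76/3); attach at lengths (49/24, 38/3); label the merged cluster AIKLOPS
final tree: ((((A:11/2,K:11/2):17/8,(I:3/2,O:3/2):49/8):3,(P:7,S:7):29/8):49/24,L:38/3)
total length: 691/12

AK,IO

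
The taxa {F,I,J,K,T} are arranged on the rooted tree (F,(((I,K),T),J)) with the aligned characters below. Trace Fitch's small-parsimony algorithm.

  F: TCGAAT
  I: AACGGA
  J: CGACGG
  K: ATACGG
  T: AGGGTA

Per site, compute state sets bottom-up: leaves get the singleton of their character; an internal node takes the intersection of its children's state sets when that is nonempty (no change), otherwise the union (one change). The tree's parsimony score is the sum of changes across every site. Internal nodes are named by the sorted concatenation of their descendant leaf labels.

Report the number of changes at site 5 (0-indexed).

3

site 0, node IK: I={A} ∩ K={A} → {A} (+0)
site 0, node IKT: IK={A} ∩ T={A} → {A} (+0)
site 0, node IJKT: IKT={A} ∪ J={C} → {A,C} (+1)
site 0, node FIJKT: F={T} ∪ IJKT={A,C} → {A,C,T} (+1)
site 1, node IK: I={A} ∪ K={T} → {A,T} (+1)
site 1, node IKT: IK={A,T} ∪ T={G} → {A,G,T} (+1)
site 1, node IJKT: IKT={A,G,T} ∩ J={G} → {G} (+0)
site 1, node FIJKT: F={C} ∪ IJKT={G} → {C,G} (+1)
site 2, node IK: I={C} ∪ K={A} → {A,C} (+1)
site 2, node IKT: IK={A,C} ∪ T={G} → {A,C,G} (+1)
site 2, node IJKT: IKT={A,C,G} ∩ J={A} → {A} (+0)
site 2, node FIJKT: F={G} ∪ IJKT={A} → {A,G} (+1)
site 3, node IK: I={G} ∪ K={C} → {C,G} (+1)
site 3, node IKT: IK={C,G} ∩ T={G} → {G} (+0)
site 3, node IJKT: IKT={G} ∪ J={C} → {C,G} (+1)
site 3, node FIJKT: F={A} ∪ IJKT={C,G} → {A,C,G} (+1)
site 4, node IK: I={G} ∩ K={G} → {G} (+0)
site 4, node IKT: IK={G} ∪ T={T} → {G,T} (+1)
site 4, node IJKT: IKT={G,T} ∩ J={G} → {G} (+0)
site 4, node FIJKT: F={A} ∪ IJKT={G} → {A,G} (+1)
site 5, node IK: I={A} ∪ K={G} → {A,G} (+1)
site 5, node IKT: IK={A,G} ∩ T={A} → {A} (+0)
site 5, node IJKT: IKT={A} ∪ J={G} → {A,G} (+1)
site 5, node FIJKT: F={T} ∪ IJKT={A,G} → {A,G,T} (+1)
per-site changes: [2, 3, 3, 3, 2, 3]; total = 16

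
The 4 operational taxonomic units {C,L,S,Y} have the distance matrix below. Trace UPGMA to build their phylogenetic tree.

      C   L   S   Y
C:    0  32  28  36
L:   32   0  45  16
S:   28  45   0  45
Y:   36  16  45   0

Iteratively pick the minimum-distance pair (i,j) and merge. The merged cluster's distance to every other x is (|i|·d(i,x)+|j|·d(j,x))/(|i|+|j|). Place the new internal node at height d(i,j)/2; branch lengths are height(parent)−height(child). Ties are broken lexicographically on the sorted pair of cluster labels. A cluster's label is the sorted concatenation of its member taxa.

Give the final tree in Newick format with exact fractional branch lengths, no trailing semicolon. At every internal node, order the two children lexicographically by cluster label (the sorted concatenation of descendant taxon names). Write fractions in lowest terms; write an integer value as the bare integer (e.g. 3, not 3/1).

((C:14,S:14):23/4,(L:8,Y:8):47/4)

1. join L+Y (d=16) ⇒ LY; edges |L|=8, |Y|=8
  updated: d(C,LY)=34, d(LY,S)=45
2. join C+S (d=28) ⇒ CS; edges |C|=14, |S|=14
  updated: d(CS,LY)=79/2
3. join CS+LY (d=79/2) ⇒ CLSY; edges |CS|=23/4, |LY|=47/4
final tree: ((C:14,S:14):23/4,(L:8,Y:8):47/4)
total length: 123/2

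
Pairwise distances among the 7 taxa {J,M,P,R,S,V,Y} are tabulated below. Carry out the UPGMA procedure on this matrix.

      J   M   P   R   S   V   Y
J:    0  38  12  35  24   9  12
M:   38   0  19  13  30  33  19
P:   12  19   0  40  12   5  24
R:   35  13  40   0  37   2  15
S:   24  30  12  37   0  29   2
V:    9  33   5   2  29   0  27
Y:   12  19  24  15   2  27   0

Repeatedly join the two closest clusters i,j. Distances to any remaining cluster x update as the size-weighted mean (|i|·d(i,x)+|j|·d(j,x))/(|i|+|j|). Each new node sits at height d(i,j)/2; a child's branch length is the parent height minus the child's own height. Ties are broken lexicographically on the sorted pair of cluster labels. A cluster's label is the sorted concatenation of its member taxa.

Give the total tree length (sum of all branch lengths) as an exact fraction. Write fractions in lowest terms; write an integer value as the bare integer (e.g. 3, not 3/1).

215/4

iteration 1: select R,V (d=2); attach at lengths (1, 1); label the merged cluster RV
  updated: d(J,RV)=22, d(M,RV)=23, d(P,RV)=45/2, d(RV,S)=33, d(RV,Y)=21
iteration 2: select S,Y (d=2); attach at lengths (1, 1); label the merged cluster SY
  updated: d(J,SY)=18, d(M,SY)=49/2, d(P,SY)=18, d(RV,SY)=27
iteration 3: select J,P (d=12); attach at lengths (6, 6); label the merged cluster JP
  updated: d(JP,M)=57/2, d(JP,RV)=89/4, d(JP,SY)=18
iteration 4: select JP,SY (d=18); attach at lengths (3, 8); label the merged cluster JPSY
  updated: d(JPSY,M)=53/2, d(JPSY,RV)=197/8
iteration 5: select M,RV (d=23); attach at lengths (23/2, 21/2); label the merged cluster MRV
  updated: d(JPSY,MRV)=101/4
iteration 6: select JPSY,MRV (d=101/4); attach at lengths (29/8, 9/8); label the merged cluster JMPRSVY
final tree: (((J:6,P:6):3,(S:1,Y:1):8):29/8,(M:23/2,(R:1,V:1):21/2):9/8)
total length: 215/4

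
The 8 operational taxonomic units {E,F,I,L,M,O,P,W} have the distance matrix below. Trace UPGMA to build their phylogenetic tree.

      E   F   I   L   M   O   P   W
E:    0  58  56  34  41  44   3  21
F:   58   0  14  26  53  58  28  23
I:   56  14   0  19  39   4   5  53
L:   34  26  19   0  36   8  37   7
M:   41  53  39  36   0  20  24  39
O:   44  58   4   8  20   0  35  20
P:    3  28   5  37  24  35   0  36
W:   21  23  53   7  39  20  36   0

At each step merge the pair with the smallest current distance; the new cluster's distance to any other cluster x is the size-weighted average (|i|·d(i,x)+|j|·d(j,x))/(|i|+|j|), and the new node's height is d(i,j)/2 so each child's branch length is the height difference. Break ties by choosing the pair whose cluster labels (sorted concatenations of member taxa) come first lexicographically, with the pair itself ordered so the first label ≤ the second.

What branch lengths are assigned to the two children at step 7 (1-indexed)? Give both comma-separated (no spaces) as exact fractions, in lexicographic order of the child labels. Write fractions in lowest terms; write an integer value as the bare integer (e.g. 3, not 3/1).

1. join E+P (d=3) ⇒ EP; edges |E|=3/2, |P|=3/2
  updated: d(EP,F)=43, d(EP,I)=61/2, d(EP,L)=71/2, d(EP,M)=65/2, d(EP,O)=79/2, d(EP,W)=57/2
2. join I+O (d=4) ⇒ IO; edges |I|=2, |O|=2
  updated: d(EP,IO)=35, d(F,IO)=36, d(IO,L)=27/2, d(IO,M)=59/2, d(IO,W)=73/2
3. join L+W (d=7) ⇒ LW; edges |L|=7/2, |W|=7/2
  updated: d(EP,LW)=32, d(F,LW)=49/2, d(IO,LW)=25, d(LW,M)=75/2
4. join F+LW (d=49/2) ⇒ FLW; edges |F|=49/4, |LW|=35/4
  updated: d(EP,FLW)=107/3, d(FLW,IO)=86/3, d(FLW,M)=128/3
5. join FLW+IO (d=86/3) ⇒ FILOW; edges |FLW|=25/12, |IO|=37/3
  updated: d(EP,FILOW)=177/5, d(FILOW,M)=187/5
6. join EP+M (d=65/2) ⇒ EMP; edges |EP|=59/4, |M|=65/4
  updated: d(EMP,FILOW)=541/15
7. join EMP+FILOW (d=541/15) ⇒ EFILMOPW; edges |EMP|=107/60, |FILOW|=37/10
final tree: (((E:3/2,P:3/2):59/4,M:65/4):107/60,((F:49/4,(L:7/2,W:7/2):35/4):25/12,(I:2,O:2):37/3):37/10)
total length: 859/10

107/60,37/10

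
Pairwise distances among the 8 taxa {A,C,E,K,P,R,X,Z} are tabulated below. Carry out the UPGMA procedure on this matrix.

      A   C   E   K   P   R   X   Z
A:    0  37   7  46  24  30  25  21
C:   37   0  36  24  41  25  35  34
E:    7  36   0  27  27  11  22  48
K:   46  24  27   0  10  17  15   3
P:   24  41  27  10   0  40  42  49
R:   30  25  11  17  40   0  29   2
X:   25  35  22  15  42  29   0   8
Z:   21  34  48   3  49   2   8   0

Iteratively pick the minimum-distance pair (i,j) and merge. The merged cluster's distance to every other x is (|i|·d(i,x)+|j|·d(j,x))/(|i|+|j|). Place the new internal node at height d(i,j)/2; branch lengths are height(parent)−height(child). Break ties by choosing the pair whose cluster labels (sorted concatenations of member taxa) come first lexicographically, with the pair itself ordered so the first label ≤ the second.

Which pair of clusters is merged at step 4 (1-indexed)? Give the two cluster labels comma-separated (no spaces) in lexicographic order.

iteration 1: select R,Z (d=2); attach at lengths (1, 1); label the merged cluster RZ
  updated: d(A,RZ)=51/2, d(C,RZ)=59/2, d(E,RZ)=59/2, d(K,RZ)=10, d(P,RZ)=89/2, d(RZ,X)=37/2
iteration 2: select A,E (d=7); attach at lengths (7/2, 7/2); label the merged cluster AE
  updated: d(AE,C)=73/2, d(AE,K)=73/2, d(AE,P)=51/2, d(AE,RZ)=55/2, d(AE,X)=47/2
iteration 3: select K,P (d=10); attach at lengths (5, 5); label the merged cluster KP
  updated: d(AE,KP)=31, d(C,KP)=65/2, d(KP,RZ)=109/4, d(KP,X)=57/2
iteration 4: select RZ,X (d=37/2); attach at lengths (33/4, 37/4); label the merged cluster RXZ
  updated: d(AE,RXZ)=157/6, d(C,RXZ)=94/3, d(KP,RXZ)=83/3
iteration 5: select AE,RXZ (d=157/6); attach at lengths (115/12, 23/6); label the merged cluster AERXZ
  updated: d(AERXZ,C)=167/5, d(AERXZ,KP)=29
iteration 6: select AERXZ,KP (d=29); attach at lengths (17/12, 19/2); label the merged cluster AEKPRXZ
  updated: d(AEKPRXZ,C)=232/7
iteration 7: select AEKPRXZ,C (d=232/7); attach at lengths (29/14, 116/7); label the merged cluster ACEKPRXZ
final tree: ((((A:7/2,E:7/2):115/12,((R:1,Z:1):33/4,X:37/4):23/6):17/12,(K:5,P:5):19/2):29/14,C:116/7)
total length: 1669/21

RZ,X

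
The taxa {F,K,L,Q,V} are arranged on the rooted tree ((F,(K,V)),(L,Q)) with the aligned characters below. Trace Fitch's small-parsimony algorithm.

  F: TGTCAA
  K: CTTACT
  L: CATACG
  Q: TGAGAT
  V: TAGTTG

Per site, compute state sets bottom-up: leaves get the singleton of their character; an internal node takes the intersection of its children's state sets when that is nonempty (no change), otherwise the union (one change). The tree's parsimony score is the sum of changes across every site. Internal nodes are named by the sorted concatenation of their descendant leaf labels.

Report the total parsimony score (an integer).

site 0, node KV: K={C} ∪ V={T} → {C,T} (+1)
site 0, node FKV: F={T} ∩ KV={C,T} → {T} (+0)
site 0, node LQ: L={C} ∪ Q={T} → {C,T} (+1)
site 0, node FKLQV: FKV={T} ∩ LQ={C,T} → {T} (+0)
site 1, node KV: K={T} ∪ V={A} → {A,T} (+1)
site 1, node FKV: F={G} ∪ KV={A,T} → {A,G,T} (+1)
site 1, node LQ: L={A} ∪ Q={G} → {A,G} (+1)
site 1, node FKLQV: FKV={A,G,T} ∩ LQ={A,G} → {A,G} (+0)
site 2, node KV: K={T} ∪ V={G} → {G,T} (+1)
site 2, node FKV: F={T} ∩ KV={G,T} → {T} (+0)
site 2, node LQ: L={T} ∪ Q={A} → {A,T} (+1)
site 2, node FKLQV: FKV={T} ∩ LQ={A,T} → {T} (+0)
site 3, node KV: K={A} ∪ V={T} → {A,T} (+1)
site 3, node FKV: F={C} ∪ KV={A,T} → {A,C,T} (+1)
site 3, node LQ: L={A} ∪ Q={G} → {A,G} (+1)
site 3, node FKLQV: FKV={A,C,T} ∩ LQ={A,G} → {A} (+0)
site 4, node KV: K={C} ∪ V={T} → {C,T} (+1)
site 4, node FKV: F={A} ∪ KV={C,T} → {A,C,T} (+1)
site 4, node LQ: L={C} ∪ Q={A} → {A,C} (+1)
site 4, node FKLQV: FKV={A,C,T} ∩ LQ={A,C} → {A,C} (+0)
site 5, node KV: K={T} ∪ V={G} → {G,T} (+1)
site 5, node FKV: F={A} ∪ KV={G,T} → {A,G,T} (+1)
site 5, node LQ: L={G} ∪ Q={T} → {G,T} (+1)
site 5, node FKLQV: FKV={A,G,T} ∩ LQ={G,T} → {G,T} (+0)
per-site changes: [2, 3, 2, 3, 3, 3]; total = 16

16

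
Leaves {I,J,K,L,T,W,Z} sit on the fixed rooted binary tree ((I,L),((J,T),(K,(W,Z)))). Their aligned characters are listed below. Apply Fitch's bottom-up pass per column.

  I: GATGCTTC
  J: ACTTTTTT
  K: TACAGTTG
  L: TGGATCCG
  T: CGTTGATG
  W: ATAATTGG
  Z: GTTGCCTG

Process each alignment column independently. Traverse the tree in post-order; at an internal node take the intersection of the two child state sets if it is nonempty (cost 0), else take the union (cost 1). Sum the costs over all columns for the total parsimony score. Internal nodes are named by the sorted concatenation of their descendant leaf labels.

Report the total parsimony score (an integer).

IL@0: {G} ∪ {T} = {G,T} (union, +1)
JT@0: {A} ∪ {C} = {A,C} (union, +1)
WZ@0: {A} ∪ {G} = {A,G} (union, +1)
KWZ@0: {T} ∪ {A,G} = {A,G,T} (union, +1)
JKTWZ@0: {A,C} ∩ {A,G,T} = {A} (intersection, +0)
IJKLTWZ@0: {G,T} ∪ {A} = {A,G,T} (union, +1)
IL@1: {A} ∪ {G} = {A,G} (union, +1)
JT@1: {C} ∪ {G} = {C,G} (union, +1)
WZ@1: {T} ∩ {T} = {T} (intersection, +0)
KWZ@1: {A} ∪ {T} = {A,T} (union, +1)
JKTWZ@1: {C,G} ∪ {A,T} = {A,C,G,T} (union, +1)
IJKLTWZ@1: {A,G} ∩ {A,C,G,T} = {A,G} (intersection, +0)
IL@2: {T} ∪ {G} = {G,T} (union, +1)
JT@2: {T} ∩ {T} = {T} (intersection, +0)
WZ@2: {A} ∪ {T} = {A,T} (union, +1)
KWZ@2: {C} ∪ {A,T} = {A,C,T} (union, +1)
JKTWZ@2: {T} ∩ {A,C,T} = {T} (intersection, +0)
IJKLTWZ@2: {G,T} ∩ {T} = {T} (intersection, +0)
IL@3: {G} ∪ {A} = {A,G} (union, +1)
JT@3: {T} ∩ {T} = {T} (intersection, +0)
WZ@3: {A} ∪ {G} = {A,G} (union, +1)
KWZ@3: {A} ∩ {A,G} = {A} (intersection, +0)
JKTWZ@3: {T} ∪ {A} = {A,T} (union, +1)
IJKLTWZ@3: {A,G} ∩ {A,T} = {A} (intersection, +0)
IL@4: {C} ∪ {T} = {C,T} (union, +1)
JT@4: {T} ∪ {G} = {G,T} (union, +1)
WZ@4: {T} ∪ {C} = {C,T} (union, +1)
KWZ@4: {G} ∪ {C,T} = {C,G,T} (union, +1)
JKTWZ@4: {G,T} ∩ {C,G,T} = {G,T} (intersection, +0)
IJKLTWZ@4: {C,T} ∩ {G,T} = {T} (intersection, +0)
IL@5: {T} ∪ {C} = {C,T} (union, +1)
JT@5: {T} ∪ {A} = {A,T} (union, +1)
WZ@5: {T} ∪ {C} = {C,T} (union, +1)
KWZ@5: {T} ∩ {C,T} = {T} (intersection, +0)
JKTWZ@5: {A,T} ∩ {T} = {T} (intersection, +0)
IJKLTWZ@5: {C,T} ∩ {T} = {T} (intersection, +0)
IL@6: {T} ∪ {C} = {C,T} (union, +1)
JT@6: {T} ∩ {T} = {T} (intersection, +0)
WZ@6: {G} ∪ {T} = {G,T} (union, +1)
KWZ@6: {T} ∩ {G,T} = {T} (intersection, +0)
JKTWZ@6: {T} ∩ {T} = {T} (intersection, +0)
IJKLTWZ@6: {C,T} ∩ {T} = {T} (intersection, +0)
IL@7: {C} ∪ {G} = {C,G} (union, +1)
JT@7: {T} ∪ {G} = {G,T} (union, +1)
WZ@7: {G} ∩ {G} = {G} (intersection, +0)
KWZ@7: {G} ∩ {G} = {G} (intersection, +0)
JKTWZ@7: {G,T} ∩ {G} = {G} (intersection, +0)
IJKLTWZ@7: {C,G} ∩ {G} = {G} (intersection, +0)
per-site changes: [5, 4, 3, 3, 4, 3, 2, 2]; total = 26

26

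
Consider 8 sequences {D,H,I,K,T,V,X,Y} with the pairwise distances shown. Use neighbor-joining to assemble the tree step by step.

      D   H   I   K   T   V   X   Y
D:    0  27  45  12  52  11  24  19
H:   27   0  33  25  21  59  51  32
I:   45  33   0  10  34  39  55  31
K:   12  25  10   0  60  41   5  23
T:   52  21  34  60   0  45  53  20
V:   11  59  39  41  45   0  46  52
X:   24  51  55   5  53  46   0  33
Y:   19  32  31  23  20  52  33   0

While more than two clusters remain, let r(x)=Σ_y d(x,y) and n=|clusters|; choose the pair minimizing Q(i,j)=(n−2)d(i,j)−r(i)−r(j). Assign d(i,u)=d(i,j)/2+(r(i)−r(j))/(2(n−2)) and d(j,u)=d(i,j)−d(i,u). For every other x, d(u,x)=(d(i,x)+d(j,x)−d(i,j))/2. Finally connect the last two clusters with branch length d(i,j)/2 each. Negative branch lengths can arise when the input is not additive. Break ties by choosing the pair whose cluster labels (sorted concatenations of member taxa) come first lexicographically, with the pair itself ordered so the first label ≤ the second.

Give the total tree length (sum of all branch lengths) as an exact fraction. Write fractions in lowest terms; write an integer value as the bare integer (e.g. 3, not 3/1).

1619/16

1. join D+V (d=11, Q=-417) ⇒ DV; edges |D|=-37/12, |V|=169/12
  updated: d(DV,H)=75/2, d(DV,I)=73/2, d(DV,K)=21, d(DV,T)=43, d(DV,X)=59/2, d(DV,Y)=30
2. join K+X (d=5, Q=-691/2) ⇒ KX; edges |K|=-23/4, |X|=43/4
  updated: d(DV,KX)=91/4, d(H,KX)=71/2, d(I,KX)=30, d(KX,T)=54, d(KX,Y)=51/2
3. join H+T (d=21, Q=-247) ⇒ HT; edges |H|=71/8, |T|=97/8
  updated: d(DV,HT)=119/4, d(HT,I)=23, d(HT,KX)=137/4, d(HT,Y)=31/2
4. join DV+KX (d=91/4, Q=-653/4) ⇒ DKVX; edges |DV|=299/24, |KX|=247/24
  updated: d(DKVX,HT)=165/8, d(DKVX,I)=175/8, d(DKVX,Y)=131/8
5. join DKVX+I (d=175/8, Q=-91) ⇒ DIKVX; edges |DKVX|=107/16, |I|=243/16
  updated: d(DIKVX,HT)=87/8, d(DIKVX,Y)=51/4
6. join DIKVX+HT (d=87/8, Q=-313/8) ⇒ DHIKTVX; edges |DIKVX|=65/16, |HT|=109/16
  updated: d(DHIKTVX,Y)=139/16
7. join DHIKTVX+Y (d=139/16) ⇒ DHIKTVXY; edges |DHIKTVX|=139/32, |Y|=139/32
final tree: (((((D:-37/12,V:169/12):299/24,(K:-23/4,X:43/4):247/24):107/16,I:243/16):65/16,(H:71/8,T:97/8):109/16):139/32,Y:139/32)
total length: 1619/16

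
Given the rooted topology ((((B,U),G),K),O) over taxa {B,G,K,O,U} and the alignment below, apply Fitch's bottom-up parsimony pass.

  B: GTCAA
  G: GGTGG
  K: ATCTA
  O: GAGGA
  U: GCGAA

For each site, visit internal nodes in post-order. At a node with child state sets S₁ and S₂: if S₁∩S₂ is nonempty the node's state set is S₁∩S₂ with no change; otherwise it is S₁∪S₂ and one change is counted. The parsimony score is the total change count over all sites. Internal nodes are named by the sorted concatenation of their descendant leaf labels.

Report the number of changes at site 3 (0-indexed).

2

[col 0] BU: children B:{G}, U:{G} ∩→ {G}; cost 0
[col 0] BGU: children BU:{G}, G:{G} ∩→ {G}; cost 0
[col 0] BGKU: children BGU:{G}, K:{A} ∪→ {A,G}; cost 1
[col 0] BGKOU: children BGKU:{A,G}, O:{G} ∩→ {G}; cost 0
[col 1] BU: children B:{T}, U:{C} ∪→ {C,T}; cost 1
[col 1] BGU: children BU:{C,T}, G:{G} ∪→ {C,G,T}; cost 1
[col 1] BGKU: children BGU:{C,G,T}, K:{T} ∩→ {T}; cost 0
[col 1] BGKOU: children BGKU:{T}, O:{A} ∪→ {A,T}; cost 1
[col 2] BU: children B:{C}, U:{G} ∪→ {C,G}; cost 1
[col 2] BGU: children BU:{C,G}, G:{T} ∪→ {C,G,T}; cost 1
[col 2] BGKU: children BGU:{C,G,T}, K:{C} ∩→ {C}; cost 0
[col 2] BGKOU: children BGKU:{C}, O:{G} ∪→ {C,G}; cost 1
[col 3] BU: children B:{A}, U:{A} ∩→ {A}; cost 0
[col 3] BGU: children BU:{A}, G:{G} ∪→ {A,G}; cost 1
[col 3] BGKU: children BGU:{A,G}, K:{T} ∪→ {A,G,T}; cost 1
[col 3] BGKOU: children BGKU:{A,G,T}, O:{G} ∩→ {G}; cost 0
[col 4] BU: children B:{A}, U:{A} ∩→ {A}; cost 0
[col 4] BGU: children BU:{A}, G:{G} ∪→ {A,G}; cost 1
[col 4] BGKU: children BGU:{A,G}, K:{A} ∩→ {A}; cost 0
[col 4] BGKOU: children BGKU:{A}, O:{A} ∩→ {A}; cost 0
per-site changes: [1, 3, 3, 2, 1]; total = 10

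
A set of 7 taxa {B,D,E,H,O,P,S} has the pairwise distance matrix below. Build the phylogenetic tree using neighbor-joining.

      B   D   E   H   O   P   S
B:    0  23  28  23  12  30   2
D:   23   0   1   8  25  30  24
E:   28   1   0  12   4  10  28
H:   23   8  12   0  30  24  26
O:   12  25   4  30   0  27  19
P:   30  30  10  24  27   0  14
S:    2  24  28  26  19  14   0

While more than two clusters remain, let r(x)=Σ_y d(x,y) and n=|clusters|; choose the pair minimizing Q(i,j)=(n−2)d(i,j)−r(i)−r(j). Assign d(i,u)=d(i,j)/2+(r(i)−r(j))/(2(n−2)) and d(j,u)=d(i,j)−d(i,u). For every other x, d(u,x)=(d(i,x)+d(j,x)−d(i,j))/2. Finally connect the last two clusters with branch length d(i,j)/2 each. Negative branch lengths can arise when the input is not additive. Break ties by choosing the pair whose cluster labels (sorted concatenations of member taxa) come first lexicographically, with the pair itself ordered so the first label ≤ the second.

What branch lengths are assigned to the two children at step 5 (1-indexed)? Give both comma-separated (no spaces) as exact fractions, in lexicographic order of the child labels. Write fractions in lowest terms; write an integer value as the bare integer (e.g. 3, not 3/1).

1. join B+S (d=2, Q=-221) ⇒ BS; edges |B|=3/2, |S|=1/2
  updated: d(BS,D)=45/2, d(BS,E)=27, d(BS,H)=47/2, d(BS,O)=29/2, d(BS,P)=21
2. join D+H (d=8, Q=-152) ⇒ DH; edges |D|=21/8, |H|=43/8
  updated: d(BS,DH)=19, d(DH,E)=5/2, d(DH,O)=47/2, d(DH,P)=23
3. join BS+O (d=29/2, Q=-107) ⇒ BOS; edges |BS|=28/3, |O|=31/6
  updated: d(BOS,DH)=14, d(BOS,E)=33/4, d(BOS,P)=67/4
4. join BOS+P (d=67/4, Q=-221/4) ⇒ BOPS; edges |BOS|=91/16, |P|=177/16
  updated: d(BOPS,DH)=81/8, d(BOPS,E)=3/4
5. join BOPS+DH (d=81/8, Q=-107/8) ⇒ BDHOPS; edges |BOPS|=67/16, |DH|=95/16
  updated: d(BDHOPS,E)=-55/16
6. join BDHOPS+E (d=-55/16) ⇒ BDEHOPS; edges |BDHOPS|=-55/32, |E|=-55/32
final tree: (((((B:3/2,S:1/2):28/3,O:31/6):91/16,P:177/16):67/16,(D:21/8,H:43/8):95/16):-55/32,E:-55/32)
total length: 767/16

67/16,95/16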